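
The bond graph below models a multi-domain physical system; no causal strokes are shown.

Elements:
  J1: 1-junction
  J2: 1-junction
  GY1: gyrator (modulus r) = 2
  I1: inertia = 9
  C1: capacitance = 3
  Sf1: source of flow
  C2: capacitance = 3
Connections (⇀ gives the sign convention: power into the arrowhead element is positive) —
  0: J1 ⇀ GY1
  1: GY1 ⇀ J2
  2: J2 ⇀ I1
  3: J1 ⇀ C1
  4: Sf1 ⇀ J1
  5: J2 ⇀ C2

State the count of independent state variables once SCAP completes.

#4 |Sf1  (Sf1 fixes flow; stroke at Sf1)
#0 |J1  (common-f at J1 fixed by 4)
#3 |J1  (J1: bond 4 brought flow, rest push out)
#1 |J2  (GY1 both-in/both-out from 0)
#2 |I1  (I1 outputs flow p/I1)
#5 |J2  (1-jn J2 has f-setter on 2)

3  (C1, C2, I1 all integral)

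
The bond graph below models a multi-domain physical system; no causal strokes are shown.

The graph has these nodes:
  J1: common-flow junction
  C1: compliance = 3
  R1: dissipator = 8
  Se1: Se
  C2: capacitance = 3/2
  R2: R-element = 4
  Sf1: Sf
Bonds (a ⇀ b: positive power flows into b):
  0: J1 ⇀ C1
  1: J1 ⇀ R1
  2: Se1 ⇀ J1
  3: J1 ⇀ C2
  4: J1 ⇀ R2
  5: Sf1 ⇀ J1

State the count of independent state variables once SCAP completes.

2  (C1, C2 all integral)

β2 stroke at J1  (Se1 (Se) sets effort on bond)
β5 stroke at Sf1  (source Sf1 imposes f)
β0 stroke at J1  (J1: bond 5 brought flow, rest push out)
β1 stroke at J1  (1-jn J1 has f-setter on 5)
β3 stroke at J1  (1-jn J1 has f-setter on 5)
β4 stroke at J1  (1-jn J1 has f-setter on 5)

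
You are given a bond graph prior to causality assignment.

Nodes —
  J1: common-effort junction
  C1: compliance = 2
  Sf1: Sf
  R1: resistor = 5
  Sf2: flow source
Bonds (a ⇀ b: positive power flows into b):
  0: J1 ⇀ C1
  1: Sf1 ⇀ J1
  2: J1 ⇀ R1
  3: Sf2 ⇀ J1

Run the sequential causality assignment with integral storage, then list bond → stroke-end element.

b0 stroke at J1
b1 stroke at Sf1
b2 stroke at R1
b3 stroke at Sf2

bond 1 stroke→Sf1  (source Sf1 imposes f)
bond 3 stroke→Sf2  (Sf2 (Sf) sets flow on bond)
bond 0 stroke→J1  (C1 integral (e out))
bond 2 stroke→R1  (J1: bond 0 brought effort, rest push out)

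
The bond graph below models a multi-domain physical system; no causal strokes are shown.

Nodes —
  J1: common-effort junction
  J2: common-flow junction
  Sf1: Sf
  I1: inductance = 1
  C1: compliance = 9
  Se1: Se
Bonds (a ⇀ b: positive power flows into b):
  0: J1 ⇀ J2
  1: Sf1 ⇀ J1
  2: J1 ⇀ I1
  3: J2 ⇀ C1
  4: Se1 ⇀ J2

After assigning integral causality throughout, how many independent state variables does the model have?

2  (C1, I1 all integral)

β1 stroke at Sf1  (Sf1 (Sf) sets flow on bond)
β4 stroke at J2  (source Se1 imposes e)
β2 stroke at I1  (I1: I, integral causality)
β0 stroke at J1  (only one effort-in slot at J1)
β3 stroke at J2  (1-jn J2 has f-setter on 0)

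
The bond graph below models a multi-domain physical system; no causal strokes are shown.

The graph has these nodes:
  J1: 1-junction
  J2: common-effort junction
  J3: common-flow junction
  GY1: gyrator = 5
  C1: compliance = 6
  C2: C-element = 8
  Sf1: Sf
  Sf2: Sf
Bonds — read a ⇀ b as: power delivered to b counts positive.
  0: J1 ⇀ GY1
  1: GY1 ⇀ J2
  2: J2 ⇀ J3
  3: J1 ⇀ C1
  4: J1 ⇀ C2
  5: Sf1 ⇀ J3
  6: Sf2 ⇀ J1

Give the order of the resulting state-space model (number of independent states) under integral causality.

2  (C1, C2 all integral)

#5 |Sf1  (Sf1 fixes flow; stroke at Sf1)
#6 |Sf2  (Sf2 (Sf) sets flow on bond)
#0 |J1  (common-f at J1 fixed by 6)
#3 |J1  (J1: bond 6 brought flow, rest push out)
#4 |J1  (J1: bond 6 brought flow, rest push out)
#2 |J3  (1-jn J3 has f-setter on 5)
#1 |J2  (GY1: gyrator matches bond 0)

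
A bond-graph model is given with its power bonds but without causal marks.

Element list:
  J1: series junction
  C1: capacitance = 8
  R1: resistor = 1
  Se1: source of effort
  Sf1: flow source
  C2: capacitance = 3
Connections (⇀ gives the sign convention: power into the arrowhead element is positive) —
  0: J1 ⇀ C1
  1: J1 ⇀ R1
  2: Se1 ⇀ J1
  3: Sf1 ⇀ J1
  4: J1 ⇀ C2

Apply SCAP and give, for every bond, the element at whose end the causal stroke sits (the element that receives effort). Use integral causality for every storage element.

#2 |J1  (Se1 fixes effort; stroke away)
#3 |Sf1  (Sf1 fixes flow; stroke at Sf1)
#0 |J1  (J1 flow already set via bond 3)
#1 |J1  (common-f at J1 fixed by 3)
#4 |J1  (common-f at J1 fixed by 3)

b0 |J1
b1 |J1
b2 |J1
b3 |Sf1
b4 |J1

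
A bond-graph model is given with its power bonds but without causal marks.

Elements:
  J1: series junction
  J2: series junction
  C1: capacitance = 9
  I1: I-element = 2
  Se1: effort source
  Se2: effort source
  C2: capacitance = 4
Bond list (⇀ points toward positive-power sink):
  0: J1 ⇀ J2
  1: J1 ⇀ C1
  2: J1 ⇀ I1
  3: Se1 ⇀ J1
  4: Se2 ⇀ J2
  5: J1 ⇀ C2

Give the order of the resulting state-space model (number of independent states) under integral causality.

#3 stroke→J1  (Se1: effort source, stroke at far end)
#4 stroke→J2  (Se2: effort source, stroke at far end)
#0 stroke→J1  (closing 1-jn rule on J2)
#1 stroke→J1  (C1 integral (e out))
#2 stroke→I1  (I1: I, integral causality)
#5 stroke→J1  (1-jn J1 has f-setter on 2)

3  (C1, C2, I1 all integral)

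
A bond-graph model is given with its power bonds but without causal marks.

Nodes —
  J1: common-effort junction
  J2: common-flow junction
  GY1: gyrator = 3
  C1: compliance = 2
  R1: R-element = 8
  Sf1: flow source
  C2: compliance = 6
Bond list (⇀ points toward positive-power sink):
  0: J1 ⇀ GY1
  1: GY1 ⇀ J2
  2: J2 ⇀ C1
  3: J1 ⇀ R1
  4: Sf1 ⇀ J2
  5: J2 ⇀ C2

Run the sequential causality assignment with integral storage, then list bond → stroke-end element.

β0 stroke at J1
β1 stroke at J2
β2 stroke at J2
β3 stroke at R1
β4 stroke at Sf1
β5 stroke at J2

b4 |Sf1  (Sf1 (Sf) sets flow on bond)
b1 |J2  (J2 flow already set via bond 4)
b2 |J2  (J2: bond 4 brought flow, rest push out)
b5 |J2  (common-f at J2 fixed by 4)
b0 |J1  (GY1 both-in/both-out from 1)
b3 |R1  (0-jn J1 has e-setter on 0)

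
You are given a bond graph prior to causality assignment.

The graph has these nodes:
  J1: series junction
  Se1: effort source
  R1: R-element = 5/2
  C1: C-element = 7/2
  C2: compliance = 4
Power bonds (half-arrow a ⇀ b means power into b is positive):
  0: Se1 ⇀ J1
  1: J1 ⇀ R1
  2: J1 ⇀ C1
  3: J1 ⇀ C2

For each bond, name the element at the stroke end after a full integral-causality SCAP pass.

b0 →J1  (source Se1 imposes e)
b2 →J1  (C1 outputs effort q/C1)
b3 →J1  (prefer integral on C2)
b1 →R1  (J1: last free bond brings flow in)

bond 0 |J1
bond 1 |R1
bond 2 |J1
bond 3 |J1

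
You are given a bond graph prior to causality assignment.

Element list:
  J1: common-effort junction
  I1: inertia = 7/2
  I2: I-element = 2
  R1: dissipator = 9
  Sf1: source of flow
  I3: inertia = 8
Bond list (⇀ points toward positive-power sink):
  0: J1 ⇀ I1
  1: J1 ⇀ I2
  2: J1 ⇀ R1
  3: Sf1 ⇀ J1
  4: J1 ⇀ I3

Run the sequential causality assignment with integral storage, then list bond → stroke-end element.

bond 3 stroke→Sf1  (Sf1 (Sf) sets flow on bond)
bond 0 stroke→I1  (I1 outputs flow p/I1)
bond 1 stroke→I2  (I2 outputs flow p/I2)
bond 4 stroke→I3  (I3: I, integral causality)
bond 2 stroke→J1  (only one effort-in slot at J1)

bond 0 |I1
bond 1 |I2
bond 2 |J1
bond 3 |Sf1
bond 4 |I3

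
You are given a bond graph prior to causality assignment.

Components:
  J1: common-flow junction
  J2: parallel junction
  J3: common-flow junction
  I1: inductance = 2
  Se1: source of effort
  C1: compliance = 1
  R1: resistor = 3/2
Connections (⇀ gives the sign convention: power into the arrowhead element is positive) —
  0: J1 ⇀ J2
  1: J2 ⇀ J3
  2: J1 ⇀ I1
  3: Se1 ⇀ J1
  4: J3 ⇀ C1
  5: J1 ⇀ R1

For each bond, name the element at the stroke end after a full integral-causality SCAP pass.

b3 |J1  (Se1: effort source, stroke at far end)
b2 |I1  (I1 outputs flow p/I1)
b0 |J1  (1-jn J1 has f-setter on 2)
b5 |J1  (J1 flow already set via bond 2)
b1 |J2  (only one effort-in slot at J2)
b4 |J3  (J3 flow already set via bond 1)

β0 →J1
β1 →J2
β2 →I1
β3 →J1
β4 →J3
β5 →J1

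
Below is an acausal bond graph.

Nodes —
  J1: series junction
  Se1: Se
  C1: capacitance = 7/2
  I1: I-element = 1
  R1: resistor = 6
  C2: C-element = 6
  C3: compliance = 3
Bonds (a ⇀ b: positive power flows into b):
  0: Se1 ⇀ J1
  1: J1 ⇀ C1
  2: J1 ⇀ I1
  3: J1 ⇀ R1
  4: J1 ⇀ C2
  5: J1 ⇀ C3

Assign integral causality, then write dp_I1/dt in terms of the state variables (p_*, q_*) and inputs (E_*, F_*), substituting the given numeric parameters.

#0 |J1  (Se1 fixes effort; stroke away)
#1 |J1  (C1 integral (e out))
#2 |I1  (I1: I, integral causality)
#3 |J1  (J1 flow already set via bond 2)
#4 |J1  (J1 flow already set via bond 2)
#5 |J1  (J1: bond 2 brought flow, rest push out)

dp_I1/dt = E_Se1 - 6*p_I1 - 2*q_C1/7 - q_C2/6 - q_C3/3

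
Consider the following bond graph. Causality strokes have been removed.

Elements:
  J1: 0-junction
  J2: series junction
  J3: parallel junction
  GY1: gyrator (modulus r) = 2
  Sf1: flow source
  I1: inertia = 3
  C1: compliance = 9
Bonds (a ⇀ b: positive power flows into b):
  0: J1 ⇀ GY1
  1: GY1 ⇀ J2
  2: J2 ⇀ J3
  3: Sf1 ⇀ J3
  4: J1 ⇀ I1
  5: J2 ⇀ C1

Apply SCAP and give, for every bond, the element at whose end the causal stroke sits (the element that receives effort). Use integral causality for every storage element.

b3 →Sf1  (Sf1 (Sf) sets flow on bond)
b2 →J3  (only one effort-in slot at J3)
b1 →J2  (J2 flow already set via bond 2)
b5 →J2  (1-jn J2 has f-setter on 2)
b0 →J1  (GY1: gyrator matches bond 1)
b4 →I1  (J1: bond 0 brought effort, rest push out)

b0 stroke→J1
b1 stroke→J2
b2 stroke→J3
b3 stroke→Sf1
b4 stroke→I1
b5 stroke→J2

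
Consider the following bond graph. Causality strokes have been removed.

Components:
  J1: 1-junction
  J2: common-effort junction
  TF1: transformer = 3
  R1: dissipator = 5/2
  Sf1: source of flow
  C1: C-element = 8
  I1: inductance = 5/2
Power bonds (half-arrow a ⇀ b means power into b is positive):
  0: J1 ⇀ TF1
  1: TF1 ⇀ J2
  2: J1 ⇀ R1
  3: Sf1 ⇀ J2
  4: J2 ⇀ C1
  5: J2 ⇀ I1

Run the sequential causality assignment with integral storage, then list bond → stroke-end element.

bond 3 stroke at Sf1  (Sf1: flow source, stroke at near end)
bond 4 stroke at J2  (C1 integral (e out))
bond 1 stroke at TF1  (J2: bond 4 brought effort, rest push out)
bond 5 stroke at I1  (0-jn J2 has e-setter on 4)
bond 0 stroke at J1  (TF1: transformer flips bond 1)
bond 2 stroke at R1  (J1: last free bond brings flow in)

#0 stroke at J1
#1 stroke at TF1
#2 stroke at R1
#3 stroke at Sf1
#4 stroke at J2
#5 stroke at I1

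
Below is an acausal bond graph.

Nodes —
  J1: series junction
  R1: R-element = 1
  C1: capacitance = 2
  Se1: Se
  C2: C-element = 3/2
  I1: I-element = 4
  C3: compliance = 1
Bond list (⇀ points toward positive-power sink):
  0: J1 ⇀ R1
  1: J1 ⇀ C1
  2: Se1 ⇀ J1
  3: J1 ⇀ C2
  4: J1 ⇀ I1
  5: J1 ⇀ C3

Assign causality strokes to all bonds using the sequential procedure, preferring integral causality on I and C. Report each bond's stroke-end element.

b2 →J1  (Se1: effort source, stroke at far end)
b1 →J1  (C1 integral (e out))
b3 →J1  (prefer integral on C2)
b4 →I1  (prefer integral on I1)
b0 →J1  (common-f at J1 fixed by 4)
b5 →J1  (J1 flow already set via bond 4)

β0 stroke→J1
β1 stroke→J1
β2 stroke→J1
β3 stroke→J1
β4 stroke→I1
β5 stroke→J1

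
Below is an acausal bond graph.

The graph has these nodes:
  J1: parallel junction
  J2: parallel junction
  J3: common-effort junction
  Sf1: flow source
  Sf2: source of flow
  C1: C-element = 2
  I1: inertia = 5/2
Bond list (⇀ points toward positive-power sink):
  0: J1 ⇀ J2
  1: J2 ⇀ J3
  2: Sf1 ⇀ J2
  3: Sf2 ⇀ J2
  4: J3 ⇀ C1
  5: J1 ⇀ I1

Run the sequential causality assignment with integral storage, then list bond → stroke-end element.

b2 |Sf1  (Sf1 (Sf) sets flow on bond)
b3 |Sf2  (Sf2: flow source, stroke at near end)
b4 |J3  (prefer integral on C1)
b1 |J2  (0-jn J3 has e-setter on 4)
b0 |J1  (0-jn J2 has e-setter on 1)
b5 |I1  (J1 effort already set via bond 0)

β0 →J1
β1 →J2
β2 →Sf1
β3 →Sf2
β4 →J3
β5 →I1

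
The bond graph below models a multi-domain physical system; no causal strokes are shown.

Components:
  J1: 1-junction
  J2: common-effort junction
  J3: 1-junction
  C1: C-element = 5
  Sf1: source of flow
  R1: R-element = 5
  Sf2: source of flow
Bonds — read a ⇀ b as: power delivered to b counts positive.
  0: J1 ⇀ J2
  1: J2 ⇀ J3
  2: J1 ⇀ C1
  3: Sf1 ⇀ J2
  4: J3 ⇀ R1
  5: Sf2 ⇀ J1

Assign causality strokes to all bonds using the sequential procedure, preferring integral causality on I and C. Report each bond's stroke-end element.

#3 stroke at Sf1  (Sf1 (Sf) sets flow on bond)
#5 stroke at Sf2  (source Sf2 imposes f)
#0 stroke at J1  (J1 flow already set via bond 5)
#2 stroke at J1  (common-f at J1 fixed by 5)
#1 stroke at J2  (J2 needs exactly one e-in)
#4 stroke at J3  (J3: bond 1 brought flow, rest push out)

β0 →J1
β1 →J2
β2 →J1
β3 →Sf1
β4 →J3
β5 →Sf2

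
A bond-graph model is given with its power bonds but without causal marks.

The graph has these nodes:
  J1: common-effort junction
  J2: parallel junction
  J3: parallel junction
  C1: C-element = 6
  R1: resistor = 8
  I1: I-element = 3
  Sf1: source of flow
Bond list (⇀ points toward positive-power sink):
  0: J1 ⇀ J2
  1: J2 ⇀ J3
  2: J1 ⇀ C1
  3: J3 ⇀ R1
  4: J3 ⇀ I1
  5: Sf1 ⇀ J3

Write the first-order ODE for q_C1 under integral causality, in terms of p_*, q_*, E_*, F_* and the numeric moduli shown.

#5 |Sf1  (source Sf1 imposes f)
#2 |J1  (C1 integral (e out))
#0 |J2  (J1: bond 2 brought effort, rest push out)
#1 |J3  (common-e at J2 fixed by 0)
#3 |R1  (common-e at J3 fixed by 1)
#4 |I1  (J3 effort already set via bond 1)

dq_C1/dt = F_Sf1 - p_I1/3 - q_C1/48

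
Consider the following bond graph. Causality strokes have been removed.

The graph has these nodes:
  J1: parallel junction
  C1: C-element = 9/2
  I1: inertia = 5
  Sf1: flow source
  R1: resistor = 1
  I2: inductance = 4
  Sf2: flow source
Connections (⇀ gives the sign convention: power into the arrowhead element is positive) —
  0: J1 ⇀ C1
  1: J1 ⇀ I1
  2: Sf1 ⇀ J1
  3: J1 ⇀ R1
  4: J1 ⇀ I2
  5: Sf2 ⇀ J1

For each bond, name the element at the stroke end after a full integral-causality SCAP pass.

b0 stroke at J1
b1 stroke at I1
b2 stroke at Sf1
b3 stroke at R1
b4 stroke at I2
b5 stroke at Sf2

b2 |Sf1  (Sf1 (Sf) sets flow on bond)
b5 |Sf2  (Sf2: flow source, stroke at near end)
b0 |J1  (prefer integral on C1)
b1 |I1  (J1 effort already set via bond 0)
b3 |R1  (common-e at J1 fixed by 0)
b4 |I2  (common-e at J1 fixed by 0)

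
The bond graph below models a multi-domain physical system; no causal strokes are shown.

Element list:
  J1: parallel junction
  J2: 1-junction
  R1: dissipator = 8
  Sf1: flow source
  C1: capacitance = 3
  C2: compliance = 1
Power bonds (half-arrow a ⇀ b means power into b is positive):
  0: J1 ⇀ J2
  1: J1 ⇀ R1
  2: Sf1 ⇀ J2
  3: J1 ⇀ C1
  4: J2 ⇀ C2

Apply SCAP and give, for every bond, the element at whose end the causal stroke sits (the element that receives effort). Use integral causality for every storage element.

β0 stroke→J2
β1 stroke→R1
β2 stroke→Sf1
β3 stroke→J1
β4 stroke→J2

b2 stroke at Sf1  (Sf1: flow source, stroke at near end)
b0 stroke at J2  (common-f at J2 fixed by 2)
b4 stroke at J2  (J2 flow already set via bond 2)
b3 stroke at J1  (C1: C, integral causality)
b1 stroke at R1  (J1: bond 3 brought effort, rest push out)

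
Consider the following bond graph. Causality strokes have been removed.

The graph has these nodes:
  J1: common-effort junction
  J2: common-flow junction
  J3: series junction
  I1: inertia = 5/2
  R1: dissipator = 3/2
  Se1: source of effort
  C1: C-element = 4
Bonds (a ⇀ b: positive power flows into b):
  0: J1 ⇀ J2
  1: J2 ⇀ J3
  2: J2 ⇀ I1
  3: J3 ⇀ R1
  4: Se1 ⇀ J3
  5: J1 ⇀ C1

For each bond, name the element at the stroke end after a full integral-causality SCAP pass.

β0 |J2
β1 |J2
β2 |I1
β3 |J3
β4 |J3
β5 |J1

b4 →J3  (Se1 (Se) sets effort on bond)
b2 →I1  (I1 outputs flow p/I1)
b0 →J2  (J2: bond 2 brought flow, rest push out)
b1 →J2  (J2: bond 2 brought flow, rest push out)
b3 →J3  (J3 flow already set via bond 1)
b5 →J1  (only one effort-in slot at J1)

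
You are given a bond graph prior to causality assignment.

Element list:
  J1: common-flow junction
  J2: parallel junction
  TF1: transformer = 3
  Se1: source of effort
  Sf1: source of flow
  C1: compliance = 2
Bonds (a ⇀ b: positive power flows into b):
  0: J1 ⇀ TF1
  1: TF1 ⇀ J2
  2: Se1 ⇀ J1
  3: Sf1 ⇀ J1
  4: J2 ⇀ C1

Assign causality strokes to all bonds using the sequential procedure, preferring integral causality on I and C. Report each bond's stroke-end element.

b0 stroke at J1
b1 stroke at TF1
b2 stroke at J1
b3 stroke at Sf1
b4 stroke at J2

b2 stroke at J1  (source Se1 imposes e)
b3 stroke at Sf1  (Sf1 fixes flow; stroke at Sf1)
b0 stroke at J1  (1-jn J1 has f-setter on 3)
b1 stroke at TF1  (TF1: transformer flips bond 0)
b4 stroke at J2  (only one effort-in slot at J2)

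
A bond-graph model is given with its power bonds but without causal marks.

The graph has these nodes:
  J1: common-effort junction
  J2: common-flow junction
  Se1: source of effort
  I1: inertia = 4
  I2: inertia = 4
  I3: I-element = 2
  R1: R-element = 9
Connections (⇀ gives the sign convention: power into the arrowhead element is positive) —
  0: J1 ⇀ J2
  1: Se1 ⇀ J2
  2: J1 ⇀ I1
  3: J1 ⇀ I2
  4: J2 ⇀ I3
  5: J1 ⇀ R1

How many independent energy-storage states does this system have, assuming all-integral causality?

3  (I1, I2, I3 all integral)

β1 →J2  (Se1: effort source, stroke at far end)
β2 →I1  (I1 outputs flow p/I1)
β3 →I2  (I2 integral (f out))
β4 →I3  (I3 integral (f out))
β0 →J2  (J2 flow already set via bond 4)
β5 →J1  (only one effort-in slot at J1)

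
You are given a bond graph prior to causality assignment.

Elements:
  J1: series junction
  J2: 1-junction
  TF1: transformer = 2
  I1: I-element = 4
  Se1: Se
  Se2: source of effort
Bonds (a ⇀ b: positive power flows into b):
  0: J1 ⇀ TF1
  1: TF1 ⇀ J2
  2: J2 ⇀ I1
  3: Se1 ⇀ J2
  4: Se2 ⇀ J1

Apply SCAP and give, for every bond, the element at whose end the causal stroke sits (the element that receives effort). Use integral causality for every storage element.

bond 3 stroke at J2  (Se1 fixes effort; stroke away)
bond 4 stroke at J1  (source Se2 imposes e)
bond 0 stroke at TF1  (closing 1-jn rule on J1)
bond 1 stroke at J2  (through TF1, causality passes straight; one stroke at TF1)
bond 2 stroke at I1  (J2: last free bond brings flow in)

bond 0 →TF1
bond 1 →J2
bond 2 →I1
bond 3 →J2
bond 4 →J1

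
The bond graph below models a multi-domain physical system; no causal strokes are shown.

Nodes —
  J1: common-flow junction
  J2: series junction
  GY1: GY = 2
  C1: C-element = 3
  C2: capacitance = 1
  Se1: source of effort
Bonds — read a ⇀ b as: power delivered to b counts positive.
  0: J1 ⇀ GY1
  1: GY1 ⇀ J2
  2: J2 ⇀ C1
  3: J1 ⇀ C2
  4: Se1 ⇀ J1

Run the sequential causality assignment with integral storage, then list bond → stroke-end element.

b4 stroke at J1  (Se1 fixes effort; stroke away)
b2 stroke at J2  (C1 outputs effort q/C1)
b1 stroke at GY1  (only one flow-in slot at J2)
b0 stroke at GY1  (GY1 both-in/both-out from 1)
b3 stroke at J1  (J1: bond 0 brought flow, rest push out)

#0 stroke at GY1
#1 stroke at GY1
#2 stroke at J2
#3 stroke at J1
#4 stroke at J1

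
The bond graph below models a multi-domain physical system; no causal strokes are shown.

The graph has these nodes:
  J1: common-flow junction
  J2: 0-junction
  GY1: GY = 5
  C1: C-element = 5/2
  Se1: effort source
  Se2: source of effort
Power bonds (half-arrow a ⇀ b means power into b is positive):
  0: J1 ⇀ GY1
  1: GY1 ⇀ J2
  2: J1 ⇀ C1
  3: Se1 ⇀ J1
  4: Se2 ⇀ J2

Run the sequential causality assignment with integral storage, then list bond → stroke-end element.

#0 →GY1
#1 →GY1
#2 →J1
#3 →J1
#4 →J2

#3 stroke→J1  (Se1 fixes effort; stroke away)
#4 stroke→J2  (Se2 (Se) sets effort on bond)
#1 stroke→GY1  (J2 effort already set via bond 4)
#0 stroke→GY1  (GY GY1: same side as bond 1)
#2 stroke→J1  (common-f at J1 fixed by 0)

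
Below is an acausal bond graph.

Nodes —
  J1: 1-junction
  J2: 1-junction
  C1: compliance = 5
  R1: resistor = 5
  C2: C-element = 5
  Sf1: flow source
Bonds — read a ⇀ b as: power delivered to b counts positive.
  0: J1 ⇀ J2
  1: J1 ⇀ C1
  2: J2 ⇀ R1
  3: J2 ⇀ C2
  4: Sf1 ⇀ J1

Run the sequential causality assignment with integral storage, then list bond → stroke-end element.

bond 0 →J1
bond 1 →J1
bond 2 →J2
bond 3 →J2
bond 4 →Sf1

b4 →Sf1  (Sf1: flow source, stroke at near end)
b0 →J1  (common-f at J1 fixed by 4)
b1 →J1  (1-jn J1 has f-setter on 4)
b2 →J2  (common-f at J2 fixed by 0)
b3 →J2  (J2: bond 0 brought flow, rest push out)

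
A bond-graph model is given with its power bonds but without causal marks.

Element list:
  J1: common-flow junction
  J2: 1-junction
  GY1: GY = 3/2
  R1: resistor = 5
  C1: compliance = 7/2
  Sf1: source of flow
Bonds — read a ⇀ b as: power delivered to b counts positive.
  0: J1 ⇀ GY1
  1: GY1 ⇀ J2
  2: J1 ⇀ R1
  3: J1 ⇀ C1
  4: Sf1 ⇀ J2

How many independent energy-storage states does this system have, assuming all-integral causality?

#4 stroke→Sf1  (source Sf1 imposes f)
#1 stroke→J2  (common-f at J2 fixed by 4)
#0 stroke→J1  (GY GY1: same side as bond 1)
#3 stroke→J1  (C1 integral (e out))
#2 stroke→R1  (J1: last free bond brings flow in)

1  (C1 all integral)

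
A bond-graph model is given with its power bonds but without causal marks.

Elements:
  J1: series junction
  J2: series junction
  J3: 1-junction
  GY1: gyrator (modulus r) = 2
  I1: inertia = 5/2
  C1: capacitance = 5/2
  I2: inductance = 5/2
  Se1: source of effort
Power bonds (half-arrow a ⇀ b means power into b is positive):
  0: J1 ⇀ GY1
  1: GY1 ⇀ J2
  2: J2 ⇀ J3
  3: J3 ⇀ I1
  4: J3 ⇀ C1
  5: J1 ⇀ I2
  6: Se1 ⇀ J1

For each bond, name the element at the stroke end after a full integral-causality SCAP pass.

b6 stroke→J1  (Se1: effort source, stroke at far end)
b3 stroke→I1  (prefer integral on I1)
b2 stroke→J3  (J3: bond 3 brought flow, rest push out)
b4 stroke→J3  (common-f at J3 fixed by 3)
b1 stroke→J2  (1-jn J2 has f-setter on 2)
b0 stroke→J1  (GY1: gyrator matches bond 1)
b5 stroke→I2  (closing 1-jn rule on J1)

b0 |J1
b1 |J2
b2 |J3
b3 |I1
b4 |J3
b5 |I2
b6 |J1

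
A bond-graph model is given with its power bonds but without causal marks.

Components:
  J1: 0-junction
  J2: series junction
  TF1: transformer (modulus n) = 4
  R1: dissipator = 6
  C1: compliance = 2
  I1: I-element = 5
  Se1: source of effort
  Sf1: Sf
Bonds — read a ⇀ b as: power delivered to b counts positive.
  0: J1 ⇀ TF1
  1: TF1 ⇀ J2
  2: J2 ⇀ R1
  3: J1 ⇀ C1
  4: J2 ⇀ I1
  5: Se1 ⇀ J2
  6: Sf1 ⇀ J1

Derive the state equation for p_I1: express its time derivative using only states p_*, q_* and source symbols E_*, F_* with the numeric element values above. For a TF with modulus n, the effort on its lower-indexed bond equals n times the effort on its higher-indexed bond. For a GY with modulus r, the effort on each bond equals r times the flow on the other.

β5 |J2  (Se1: effort source, stroke at far end)
β6 |Sf1  (Sf1: flow source, stroke at near end)
β3 |J1  (C1 integral (e out))
β0 |TF1  (common-e at J1 fixed by 3)
β1 |J2  (TF1 one-in-one-out from 0)
β4 |I1  (I1 integral (f out))
β2 |J2  (J2: bond 4 brought flow, rest push out)

dp_I1/dt = E_Se1 - 6*p_I1/5 + q_C1/8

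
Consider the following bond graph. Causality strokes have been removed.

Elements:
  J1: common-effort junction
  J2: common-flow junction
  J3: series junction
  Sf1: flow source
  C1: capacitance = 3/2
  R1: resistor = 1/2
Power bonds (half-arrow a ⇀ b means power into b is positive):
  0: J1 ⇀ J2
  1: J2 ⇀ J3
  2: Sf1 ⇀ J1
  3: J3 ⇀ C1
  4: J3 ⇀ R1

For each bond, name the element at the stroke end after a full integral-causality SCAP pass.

β2 |Sf1  (Sf1: flow source, stroke at near end)
β0 |J1  (J1 needs exactly one e-in)
β1 |J2  (J2 flow already set via bond 0)
β3 |J3  (1-jn J3 has f-setter on 1)
β4 |J3  (common-f at J3 fixed by 1)

β0 stroke→J1
β1 stroke→J2
β2 stroke→Sf1
β3 stroke→J3
β4 stroke→J3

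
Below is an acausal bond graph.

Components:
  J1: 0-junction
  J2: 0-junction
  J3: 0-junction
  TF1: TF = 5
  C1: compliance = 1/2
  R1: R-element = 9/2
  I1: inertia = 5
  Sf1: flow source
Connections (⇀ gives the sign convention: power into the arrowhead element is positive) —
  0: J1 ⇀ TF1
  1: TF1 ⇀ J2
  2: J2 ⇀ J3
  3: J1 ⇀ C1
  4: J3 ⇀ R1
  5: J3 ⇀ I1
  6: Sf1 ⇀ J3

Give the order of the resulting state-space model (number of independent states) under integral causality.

2  (C1, I1 all integral)

bond 6 stroke→Sf1  (Sf1 (Sf) sets flow on bond)
bond 3 stroke→J1  (C1: C, integral causality)
bond 0 stroke→TF1  (J1: bond 3 brought effort, rest push out)
bond 1 stroke→J2  (TF1: transformer flips bond 0)
bond 2 stroke→J3  (J2: bond 1 brought effort, rest push out)
bond 4 stroke→R1  (common-e at J3 fixed by 2)
bond 5 stroke→I1  (J3 effort already set via bond 2)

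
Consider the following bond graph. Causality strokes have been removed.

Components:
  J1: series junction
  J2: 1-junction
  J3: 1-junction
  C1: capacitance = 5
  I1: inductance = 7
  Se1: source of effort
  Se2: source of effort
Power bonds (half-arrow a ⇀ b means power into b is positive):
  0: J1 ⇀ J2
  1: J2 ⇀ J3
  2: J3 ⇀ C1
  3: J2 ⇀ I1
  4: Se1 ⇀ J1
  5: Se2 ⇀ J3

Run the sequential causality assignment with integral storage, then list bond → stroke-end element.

#0 stroke at J2
#1 stroke at J2
#2 stroke at J3
#3 stroke at I1
#4 stroke at J1
#5 stroke at J3

bond 4 |J1  (Se1 (Se) sets effort on bond)
bond 5 |J3  (Se2: effort source, stroke at far end)
bond 0 |J2  (only one flow-in slot at J1)
bond 2 |J3  (C1 integral (e out))
bond 1 |J2  (J3 needs exactly one f-in)
bond 3 |I1  (closing 1-jn rule on J2)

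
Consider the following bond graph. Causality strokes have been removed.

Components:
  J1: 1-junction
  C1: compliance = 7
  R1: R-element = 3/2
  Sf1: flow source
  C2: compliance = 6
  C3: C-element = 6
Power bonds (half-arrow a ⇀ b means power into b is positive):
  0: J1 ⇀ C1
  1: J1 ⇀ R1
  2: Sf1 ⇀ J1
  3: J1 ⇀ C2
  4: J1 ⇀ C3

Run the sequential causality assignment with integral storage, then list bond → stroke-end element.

b0 →J1
b1 →J1
b2 →Sf1
b3 →J1
b4 →J1

bond 2 |Sf1  (source Sf1 imposes f)
bond 0 |J1  (J1: bond 2 brought flow, rest push out)
bond 1 |J1  (1-jn J1 has f-setter on 2)
bond 3 |J1  (1-jn J1 has f-setter on 2)
bond 4 |J1  (common-f at J1 fixed by 2)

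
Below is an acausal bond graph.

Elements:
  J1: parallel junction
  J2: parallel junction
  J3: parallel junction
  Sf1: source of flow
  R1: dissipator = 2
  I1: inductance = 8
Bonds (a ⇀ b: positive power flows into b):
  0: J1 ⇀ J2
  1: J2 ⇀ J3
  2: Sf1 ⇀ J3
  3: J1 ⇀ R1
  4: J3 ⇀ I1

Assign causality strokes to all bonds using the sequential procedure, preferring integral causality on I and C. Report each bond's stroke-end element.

b2 |Sf1  (source Sf1 imposes f)
b4 |I1  (I1 integral (f out))
b1 |J3  (J3: last free bond brings effort in)
b0 |J2  (J2 needs exactly one e-in)
b3 |J1  (J1 needs exactly one e-in)

#0 |J2
#1 |J3
#2 |Sf1
#3 |J1
#4 |I1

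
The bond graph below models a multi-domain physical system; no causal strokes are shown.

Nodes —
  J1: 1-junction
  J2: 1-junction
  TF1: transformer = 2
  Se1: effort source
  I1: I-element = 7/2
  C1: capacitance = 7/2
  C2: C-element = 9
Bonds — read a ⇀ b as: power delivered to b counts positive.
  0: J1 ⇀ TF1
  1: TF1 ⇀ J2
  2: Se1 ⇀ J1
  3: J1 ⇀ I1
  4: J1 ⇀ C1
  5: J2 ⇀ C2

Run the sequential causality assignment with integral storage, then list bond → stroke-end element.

bond 0 →J1
bond 1 →TF1
bond 2 →J1
bond 3 →I1
bond 4 →J1
bond 5 →J2

bond 2 stroke at J1  (Se1: effort source, stroke at far end)
bond 3 stroke at I1  (prefer integral on I1)
bond 0 stroke at J1  (1-jn J1 has f-setter on 3)
bond 4 stroke at J1  (J1: bond 3 brought flow, rest push out)
bond 1 stroke at TF1  (through TF1, causality passes straight; one stroke at TF1)
bond 5 stroke at J2  (1-jn J2 has f-setter on 1)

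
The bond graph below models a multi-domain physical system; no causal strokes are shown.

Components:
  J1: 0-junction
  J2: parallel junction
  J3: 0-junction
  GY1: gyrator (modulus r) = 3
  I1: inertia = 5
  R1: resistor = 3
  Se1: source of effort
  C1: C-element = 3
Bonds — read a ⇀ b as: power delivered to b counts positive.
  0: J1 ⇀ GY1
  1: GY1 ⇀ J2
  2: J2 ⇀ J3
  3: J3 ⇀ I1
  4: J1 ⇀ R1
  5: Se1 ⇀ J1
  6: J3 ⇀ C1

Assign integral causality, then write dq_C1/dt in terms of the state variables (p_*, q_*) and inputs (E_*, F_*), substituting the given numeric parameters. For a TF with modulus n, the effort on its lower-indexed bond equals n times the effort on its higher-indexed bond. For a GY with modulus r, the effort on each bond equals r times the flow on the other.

bond 5 |J1  (source Se1 imposes e)
bond 0 |GY1  (J1: bond 5 brought effort, rest push out)
bond 4 |R1  (common-e at J1 fixed by 5)
bond 1 |GY1  (GY1 both-in/both-out from 0)
bond 2 |J2  (closing 0-jn rule on J2)
bond 3 |I1  (I1: I, integral causality)
bond 6 |J3  (closing 0-jn rule on J3)

dq_C1/dt = E_Se1/3 - p_I1/5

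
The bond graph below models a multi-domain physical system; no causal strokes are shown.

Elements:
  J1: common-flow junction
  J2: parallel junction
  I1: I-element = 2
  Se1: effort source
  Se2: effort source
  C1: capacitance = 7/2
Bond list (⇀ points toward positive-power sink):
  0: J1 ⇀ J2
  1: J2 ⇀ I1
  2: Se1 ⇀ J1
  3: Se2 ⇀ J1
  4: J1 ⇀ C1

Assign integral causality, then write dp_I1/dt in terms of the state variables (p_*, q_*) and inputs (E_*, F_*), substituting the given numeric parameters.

dp_I1/dt = E_Se1 + E_Se2 - 2*q_C1/7

#2 →J1  (Se1: effort source, stroke at far end)
#3 →J1  (Se2 (Se) sets effort on bond)
#1 →I1  (prefer integral on I1)
#0 →J2  (closing 0-jn rule on J2)
#4 →J1  (1-jn J1 has f-setter on 0)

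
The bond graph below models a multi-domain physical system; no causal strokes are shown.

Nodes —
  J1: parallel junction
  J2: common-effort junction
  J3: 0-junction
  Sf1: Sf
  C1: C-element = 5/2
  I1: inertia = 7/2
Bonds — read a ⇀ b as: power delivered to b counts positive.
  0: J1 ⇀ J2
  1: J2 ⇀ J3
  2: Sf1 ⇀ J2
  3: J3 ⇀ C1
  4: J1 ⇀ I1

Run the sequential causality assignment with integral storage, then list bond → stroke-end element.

b0 |J1
b1 |J2
b2 |Sf1
b3 |J3
b4 |I1

bond 2 stroke→Sf1  (source Sf1 imposes f)
bond 3 stroke→J3  (C1: C, integral causality)
bond 1 stroke→J2  (0-jn J3 has e-setter on 3)
bond 0 stroke→J1  (J2 effort already set via bond 1)
bond 4 stroke→I1  (0-jn J1 has e-setter on 0)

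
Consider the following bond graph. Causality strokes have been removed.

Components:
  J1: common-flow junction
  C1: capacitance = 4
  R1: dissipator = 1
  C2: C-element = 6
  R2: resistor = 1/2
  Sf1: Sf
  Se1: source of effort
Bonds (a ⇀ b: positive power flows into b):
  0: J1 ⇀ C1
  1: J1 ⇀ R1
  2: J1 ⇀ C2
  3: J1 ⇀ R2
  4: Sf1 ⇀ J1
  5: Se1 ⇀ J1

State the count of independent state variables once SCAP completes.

b4 stroke→Sf1  (Sf1 fixes flow; stroke at Sf1)
b5 stroke→J1  (source Se1 imposes e)
b0 stroke→J1  (common-f at J1 fixed by 4)
b1 stroke→J1  (J1 flow already set via bond 4)
b2 stroke→J1  (1-jn J1 has f-setter on 4)
b3 stroke→J1  (J1 flow already set via bond 4)

2  (C1, C2 all integral)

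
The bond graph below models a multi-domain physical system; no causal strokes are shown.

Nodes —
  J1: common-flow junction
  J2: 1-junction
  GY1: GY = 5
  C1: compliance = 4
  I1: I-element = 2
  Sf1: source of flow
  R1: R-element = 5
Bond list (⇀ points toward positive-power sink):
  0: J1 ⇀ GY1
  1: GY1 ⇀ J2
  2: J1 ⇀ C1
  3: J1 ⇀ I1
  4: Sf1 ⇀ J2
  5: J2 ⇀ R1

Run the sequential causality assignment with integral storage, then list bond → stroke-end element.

β0 stroke→J1
β1 stroke→J2
β2 stroke→J1
β3 stroke→I1
β4 stroke→Sf1
β5 stroke→J2

bond 4 →Sf1  (source Sf1 imposes f)
bond 1 →J2  (common-f at J2 fixed by 4)
bond 5 →J2  (J2: bond 4 brought flow, rest push out)
bond 0 →J1  (through GY1, causality inverts; strokes same side of GY1)
bond 2 →J1  (prefer integral on C1)
bond 3 →I1  (J1 needs exactly one f-in)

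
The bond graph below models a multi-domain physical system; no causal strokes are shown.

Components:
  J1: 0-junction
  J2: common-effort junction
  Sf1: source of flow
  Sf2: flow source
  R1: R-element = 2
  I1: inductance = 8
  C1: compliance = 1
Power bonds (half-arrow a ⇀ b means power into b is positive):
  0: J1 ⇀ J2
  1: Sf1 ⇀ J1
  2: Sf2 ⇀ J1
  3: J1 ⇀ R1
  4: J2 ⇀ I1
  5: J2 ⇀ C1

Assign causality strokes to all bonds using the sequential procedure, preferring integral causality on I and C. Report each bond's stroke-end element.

b0 →J1
b1 →Sf1
b2 →Sf2
b3 →R1
b4 →I1
b5 →J2

#1 stroke→Sf1  (Sf1 fixes flow; stroke at Sf1)
#2 stroke→Sf2  (Sf2 (Sf) sets flow on bond)
#4 stroke→I1  (I1: I, integral causality)
#5 stroke→J2  (C1 outputs effort q/C1)
#0 stroke→J1  (common-e at J2 fixed by 5)
#3 stroke→R1  (0-jn J1 has e-setter on 0)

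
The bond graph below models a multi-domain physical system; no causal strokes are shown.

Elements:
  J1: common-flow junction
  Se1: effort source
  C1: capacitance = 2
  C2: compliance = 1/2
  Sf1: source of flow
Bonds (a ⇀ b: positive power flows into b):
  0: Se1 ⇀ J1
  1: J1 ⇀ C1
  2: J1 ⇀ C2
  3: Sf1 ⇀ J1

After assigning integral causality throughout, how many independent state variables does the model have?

2  (C1, C2 all integral)

#0 |J1  (Se1 fixes effort; stroke away)
#3 |Sf1  (Sf1 fixes flow; stroke at Sf1)
#1 |J1  (J1: bond 3 brought flow, rest push out)
#2 |J1  (J1 flow already set via bond 3)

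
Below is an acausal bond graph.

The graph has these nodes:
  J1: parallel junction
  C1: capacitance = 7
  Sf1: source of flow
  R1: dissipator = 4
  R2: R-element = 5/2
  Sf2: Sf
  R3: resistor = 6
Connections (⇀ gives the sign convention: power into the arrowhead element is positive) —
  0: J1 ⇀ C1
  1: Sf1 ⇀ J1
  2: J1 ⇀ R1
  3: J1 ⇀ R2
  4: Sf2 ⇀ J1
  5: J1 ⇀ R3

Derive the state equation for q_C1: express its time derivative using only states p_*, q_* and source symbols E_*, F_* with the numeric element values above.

dq_C1/dt = F_Sf1 + F_Sf2 - 7*q_C1/60

b1 |Sf1  (source Sf1 imposes f)
b4 |Sf2  (Sf2: flow source, stroke at near end)
b0 |J1  (C1 outputs effort q/C1)
b2 |R1  (J1: bond 0 brought effort, rest push out)
b3 |R2  (J1 effort already set via bond 0)
b5 |R3  (0-jn J1 has e-setter on 0)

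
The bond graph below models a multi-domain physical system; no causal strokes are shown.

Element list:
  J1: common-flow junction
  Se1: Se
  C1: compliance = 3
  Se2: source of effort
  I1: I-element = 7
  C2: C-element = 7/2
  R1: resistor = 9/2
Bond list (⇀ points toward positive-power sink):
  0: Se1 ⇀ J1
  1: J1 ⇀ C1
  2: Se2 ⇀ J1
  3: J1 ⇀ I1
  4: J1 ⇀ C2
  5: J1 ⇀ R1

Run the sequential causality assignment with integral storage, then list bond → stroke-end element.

b0 stroke at J1  (Se1 (Se) sets effort on bond)
b2 stroke at J1  (Se2 (Se) sets effort on bond)
b1 stroke at J1  (C1: C, integral causality)
b3 stroke at I1  (I1: I, integral causality)
b4 stroke at J1  (J1: bond 3 brought flow, rest push out)
b5 stroke at J1  (J1 flow already set via bond 3)

bond 0 →J1
bond 1 →J1
bond 2 →J1
bond 3 →I1
bond 4 →J1
bond 5 →J1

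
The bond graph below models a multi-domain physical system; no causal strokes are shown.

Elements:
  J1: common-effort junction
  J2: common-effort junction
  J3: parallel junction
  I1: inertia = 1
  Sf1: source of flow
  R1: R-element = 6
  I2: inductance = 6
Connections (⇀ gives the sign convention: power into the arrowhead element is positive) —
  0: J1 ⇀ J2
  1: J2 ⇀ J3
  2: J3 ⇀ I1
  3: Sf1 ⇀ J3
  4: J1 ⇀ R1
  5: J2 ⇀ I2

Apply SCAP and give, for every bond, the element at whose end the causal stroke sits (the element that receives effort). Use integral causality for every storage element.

#0 stroke→J2
#1 stroke→J3
#2 stroke→I1
#3 stroke→Sf1
#4 stroke→J1
#5 stroke→I2

β3 stroke→Sf1  (source Sf1 imposes f)
β2 stroke→I1  (I1 integral (f out))
β1 stroke→J3  (only one effort-in slot at J3)
β5 stroke→I2  (I2 outputs flow p/I2)
β0 stroke→J2  (closing 0-jn rule on J2)
β4 stroke→J1  (J1 needs exactly one e-in)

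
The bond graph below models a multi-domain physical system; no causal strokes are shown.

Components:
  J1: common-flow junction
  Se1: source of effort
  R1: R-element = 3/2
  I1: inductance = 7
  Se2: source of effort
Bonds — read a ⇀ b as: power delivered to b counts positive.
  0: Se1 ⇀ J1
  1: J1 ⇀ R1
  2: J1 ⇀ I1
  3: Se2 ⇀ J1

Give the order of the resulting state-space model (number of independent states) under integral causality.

1  (I1 all integral)

β0 stroke→J1  (source Se1 imposes e)
β3 stroke→J1  (source Se2 imposes e)
β2 stroke→I1  (prefer integral on I1)
β1 stroke→J1  (1-jn J1 has f-setter on 2)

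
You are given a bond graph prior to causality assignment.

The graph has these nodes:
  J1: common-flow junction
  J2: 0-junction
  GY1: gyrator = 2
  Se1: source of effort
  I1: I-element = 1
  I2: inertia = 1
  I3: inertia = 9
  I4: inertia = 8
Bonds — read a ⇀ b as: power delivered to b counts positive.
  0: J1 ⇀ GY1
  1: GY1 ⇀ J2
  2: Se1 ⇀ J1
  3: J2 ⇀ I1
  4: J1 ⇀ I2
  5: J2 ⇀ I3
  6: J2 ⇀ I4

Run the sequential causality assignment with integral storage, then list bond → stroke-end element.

#0 →J1
#1 →J2
#2 →J1
#3 →I1
#4 →I2
#5 →I3
#6 →I4

bond 2 stroke at J1  (source Se1 imposes e)
bond 3 stroke at I1  (I1 integral (f out))
bond 4 stroke at I2  (I2 outputs flow p/I2)
bond 0 stroke at J1  (common-f at J1 fixed by 4)
bond 1 stroke at J2  (through GY1, causality inverts; strokes same side of GY1)
bond 5 stroke at I3  (J2: bond 1 brought effort, rest push out)
bond 6 stroke at I4  (common-e at J2 fixed by 1)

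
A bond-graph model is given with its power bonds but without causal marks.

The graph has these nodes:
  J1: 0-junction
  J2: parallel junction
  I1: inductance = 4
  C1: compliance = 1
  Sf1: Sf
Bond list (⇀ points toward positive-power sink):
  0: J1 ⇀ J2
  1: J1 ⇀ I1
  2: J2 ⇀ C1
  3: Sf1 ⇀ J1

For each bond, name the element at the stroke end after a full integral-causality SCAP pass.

b0 stroke→J1
b1 stroke→I1
b2 stroke→J2
b3 stroke→Sf1

bond 3 stroke→Sf1  (Sf1: flow source, stroke at near end)
bond 1 stroke→I1  (I1: I, integral causality)
bond 0 stroke→J1  (only one effort-in slot at J1)
bond 2 stroke→J2  (closing 0-jn rule on J2)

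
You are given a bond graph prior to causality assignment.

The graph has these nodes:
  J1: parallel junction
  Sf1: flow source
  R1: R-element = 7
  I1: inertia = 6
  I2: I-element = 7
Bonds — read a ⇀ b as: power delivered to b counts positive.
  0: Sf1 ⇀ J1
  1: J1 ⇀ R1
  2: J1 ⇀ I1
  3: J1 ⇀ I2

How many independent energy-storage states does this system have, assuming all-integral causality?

bond 0 stroke→Sf1  (Sf1: flow source, stroke at near end)
bond 2 stroke→I1  (I1 integral (f out))
bond 3 stroke→I2  (I2: I, integral causality)
bond 1 stroke→J1  (closing 0-jn rule on J1)

2  (I1, I2 all integral)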